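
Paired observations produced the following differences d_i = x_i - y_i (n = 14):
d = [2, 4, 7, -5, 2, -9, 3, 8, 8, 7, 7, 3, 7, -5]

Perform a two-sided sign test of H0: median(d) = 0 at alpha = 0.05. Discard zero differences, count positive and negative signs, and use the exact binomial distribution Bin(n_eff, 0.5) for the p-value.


Step 1: Discard zero differences. Original n = 14; n_eff = number of nonzero differences = 14.
Nonzero differences (with sign): +2, +4, +7, -5, +2, -9, +3, +8, +8, +7, +7, +3, +7, -5
Step 2: Count signs: positive = 11, negative = 3.
Step 3: Under H0: P(positive) = 0.5, so the number of positives S ~ Bin(14, 0.5).
Step 4: Two-sided exact p-value = sum of Bin(14,0.5) probabilities at or below the observed probability = 0.057373.
Step 5: alpha = 0.05. fail to reject H0.

n_eff = 14, pos = 11, neg = 3, p = 0.057373, fail to reject H0.


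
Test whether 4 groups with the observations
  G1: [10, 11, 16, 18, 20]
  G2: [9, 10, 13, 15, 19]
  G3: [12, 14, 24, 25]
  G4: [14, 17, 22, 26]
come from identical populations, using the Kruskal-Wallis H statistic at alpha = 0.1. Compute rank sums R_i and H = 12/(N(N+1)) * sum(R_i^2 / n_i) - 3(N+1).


Step 1: Combine all N = 18 observations and assign midranks.
sorted (value, group, rank): (9,G2,1), (10,G1,2.5), (10,G2,2.5), (11,G1,4), (12,G3,5), (13,G2,6), (14,G3,7.5), (14,G4,7.5), (15,G2,9), (16,G1,10), (17,G4,11), (18,G1,12), (19,G2,13), (20,G1,14), (22,G4,15), (24,G3,16), (25,G3,17), (26,G4,18)
Step 2: Sum ranks within each group.
R_1 = 42.5 (n_1 = 5)
R_2 = 31.5 (n_2 = 5)
R_3 = 45.5 (n_3 = 4)
R_4 = 51.5 (n_4 = 4)
Step 3: H = 12/(N(N+1)) * sum(R_i^2/n_i) - 3(N+1)
     = 12/(18*19) * (42.5^2/5 + 31.5^2/5 + 45.5^2/4 + 51.5^2/4) - 3*19
     = 0.035088 * 1740.33 - 57
     = 4.064035.
Step 4: Ties present; correction factor C = 1 - 12/(18^3 - 18) = 0.997936. Corrected H = 4.064035 / 0.997936 = 4.072441.
Step 5: Under H0, H ~ chi^2(3); p-value = 0.253747.
Step 6: alpha = 0.1. fail to reject H0.

H = 4.0724, df = 3, p = 0.253747, fail to reject H0.


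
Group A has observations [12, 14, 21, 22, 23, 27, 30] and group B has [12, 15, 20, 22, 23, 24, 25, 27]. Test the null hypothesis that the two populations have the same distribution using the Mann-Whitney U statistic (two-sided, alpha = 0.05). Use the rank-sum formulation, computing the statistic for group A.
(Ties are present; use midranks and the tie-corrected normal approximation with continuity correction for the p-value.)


Step 1: Combine and sort all 15 observations; assign midranks.
sorted (value, group): (12,X), (12,Y), (14,X), (15,Y), (20,Y), (21,X), (22,X), (22,Y), (23,X), (23,Y), (24,Y), (25,Y), (27,X), (27,Y), (30,X)
ranks: 12->1.5, 12->1.5, 14->3, 15->4, 20->5, 21->6, 22->7.5, 22->7.5, 23->9.5, 23->9.5, 24->11, 25->12, 27->13.5, 27->13.5, 30->15
Step 2: Rank sum for X: R1 = 1.5 + 3 + 6 + 7.5 + 9.5 + 13.5 + 15 = 56.
Step 3: U_X = R1 - n1(n1+1)/2 = 56 - 7*8/2 = 56 - 28 = 28.
       U_Y = n1*n2 - U_X = 56 - 28 = 28.
Step 4: Ties are present, so use the tie-corrected normal approximation (with continuity correction) for the p-value.
Step 5: p-value = 1.000000; compare to alpha = 0.05. fail to reject H0.

U_X = 28, p = 1.000000, fail to reject H0 at alpha = 0.05.


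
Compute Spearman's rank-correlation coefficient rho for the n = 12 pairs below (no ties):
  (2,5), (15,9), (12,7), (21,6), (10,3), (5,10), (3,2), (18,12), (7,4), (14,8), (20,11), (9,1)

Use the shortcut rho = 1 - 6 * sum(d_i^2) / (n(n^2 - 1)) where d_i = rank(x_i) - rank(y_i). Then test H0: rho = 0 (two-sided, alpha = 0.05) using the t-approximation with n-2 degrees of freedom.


Step 1: Rank x and y separately (midranks; no ties here).
rank(x): 2->1, 15->9, 12->7, 21->12, 10->6, 5->3, 3->2, 18->10, 7->4, 14->8, 20->11, 9->5
rank(y): 5->5, 9->9, 7->7, 6->6, 3->3, 10->10, 2->2, 12->12, 4->4, 8->8, 11->11, 1->1
Step 2: d_i = R_x(i) - R_y(i); compute d_i^2.
  (1-5)^2=16, (9-9)^2=0, (7-7)^2=0, (12-6)^2=36, (6-3)^2=9, (3-10)^2=49, (2-2)^2=0, (10-12)^2=4, (4-4)^2=0, (8-8)^2=0, (11-11)^2=0, (5-1)^2=16
sum(d^2) = 130.
Step 3: rho = 1 - 6*130 / (12*(12^2 - 1)) = 1 - 780/1716 = 0.545455.
Step 4: Under H0, t = rho * sqrt((n-2)/(1-rho^2)) = 2.0580 ~ t(10).
Step 5: Two-sided p-value from the t-distribution with 10 df = 0.066612.
Step 6: alpha = 0.05. fail to reject H0.

rho = 0.5455, p = 0.066612, fail to reject H0 at alpha = 0.05.


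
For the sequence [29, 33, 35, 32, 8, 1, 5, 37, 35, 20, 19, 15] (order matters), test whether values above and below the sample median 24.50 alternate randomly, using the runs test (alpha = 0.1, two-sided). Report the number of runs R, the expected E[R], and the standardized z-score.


Step 1: Compute median = 24.50; label A = above, B = below.
Labels in order: AAAABBBAABBB  (n_A = 6, n_B = 6)
Step 2: Count runs R = 4.
Step 3: Under H0 (random ordering), E[R] = 2*n_A*n_B/(n_A+n_B) + 1 = 2*6*6/12 + 1 = 7.0000.
        Var[R] = 2*n_A*n_B*(2*n_A*n_B - n_A - n_B) / ((n_A+n_B)^2 * (n_A+n_B-1)) = 4320/1584 = 2.7273.
        SD[R] = 1.6514.
Step 4: Continuity-corrected z = (R + 0.5 - E[R]) / SD[R] = (4 + 0.5 - 7.0000) / 1.6514 = -1.5138.
Step 5: Two-sided p-value via normal approximation = 2*(1 - Phi(|z|)) = 0.130070.
Step 6: alpha = 0.1. fail to reject H0.

R = 4, z = -1.5138, p = 0.130070, fail to reject H0.


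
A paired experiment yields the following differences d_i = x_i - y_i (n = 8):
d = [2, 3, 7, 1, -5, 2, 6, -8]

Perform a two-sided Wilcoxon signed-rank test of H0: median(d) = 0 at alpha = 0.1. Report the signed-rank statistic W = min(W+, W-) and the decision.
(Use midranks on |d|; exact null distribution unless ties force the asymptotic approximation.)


Step 1: Drop any zero differences (none here) and take |d_i|.
|d| = [2, 3, 7, 1, 5, 2, 6, 8]
Step 2: Midrank |d_i| (ties get averaged ranks).
ranks: |2|->2.5, |3|->4, |7|->7, |1|->1, |5|->5, |2|->2.5, |6|->6, |8|->8
Step 3: Attach original signs; sum ranks with positive sign and with negative sign.
W+ = 2.5 + 4 + 7 + 1 + 2.5 + 6 = 23
W- = 5 + 8 = 13
(Check: W+ + W- = 36 should equal n(n+1)/2 = 36.)
Step 4: Test statistic W = min(W+, W-) = 13.
Step 5: Ties in |d|, so use the tie-corrected normal approximation.
        E[W] = n(n+1)/4 = 8*9/4 = 18.
        Tie groups: |d|=2 (t=2); sum(t^3 - t) = 6.
        Var[W] = n(n+1)(2n+1)/24 - sum(t^3-t)/48 = 1224/24 - 6/48 = 50.875.
        z = (W - E[W]) / sqrt(Var[W]) = (13 - 18) / 7.1327 = -0.7010.
        Two-sided p = 2*Phi(z) = 0.483303.
Step 6: alpha = 0.1. fail to reject H0.

W+ = 23, W- = 13, W = min = 13, p = 0.483303, fail to reject H0.


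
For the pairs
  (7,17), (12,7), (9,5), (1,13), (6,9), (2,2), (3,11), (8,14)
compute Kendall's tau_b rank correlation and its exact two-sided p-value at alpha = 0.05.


Step 1: Enumerate the 28 unordered pairs (i,j) with i<j and classify each by sign(x_j-x_i) * sign(y_j-y_i).
  (1,2):dx=+5,dy=-10->D; (1,3):dx=+2,dy=-12->D; (1,4):dx=-6,dy=-4->C; (1,5):dx=-1,dy=-8->C
  (1,6):dx=-5,dy=-15->C; (1,7):dx=-4,dy=-6->C; (1,8):dx=+1,dy=-3->D; (2,3):dx=-3,dy=-2->C
  (2,4):dx=-11,dy=+6->D; (2,5):dx=-6,dy=+2->D; (2,6):dx=-10,dy=-5->C; (2,7):dx=-9,dy=+4->D
  (2,8):dx=-4,dy=+7->D; (3,4):dx=-8,dy=+8->D; (3,5):dx=-3,dy=+4->D; (3,6):dx=-7,dy=-3->C
  (3,7):dx=-6,dy=+6->D; (3,8):dx=-1,dy=+9->D; (4,5):dx=+5,dy=-4->D; (4,6):dx=+1,dy=-11->D
  (4,7):dx=+2,dy=-2->D; (4,8):dx=+7,dy=+1->C; (5,6):dx=-4,dy=-7->C; (5,7):dx=-3,dy=+2->D
  (5,8):dx=+2,dy=+5->C; (6,7):dx=+1,dy=+9->C; (6,8):dx=+6,dy=+12->C; (7,8):dx=+5,dy=+3->C
Step 2: C = 13, D = 15, total pairs = 28.
Step 3: tau = (C - D)/(n(n-1)/2) = (13 - 15)/28 = -0.071429.
Step 4: Exact two-sided p-value (enumerate n! = 40320 permutations of y under H0): p = 0.904861.
Step 5: alpha = 0.05. fail to reject H0.

tau_b = -0.0714 (C=13, D=15), p = 0.904861, fail to reject H0.


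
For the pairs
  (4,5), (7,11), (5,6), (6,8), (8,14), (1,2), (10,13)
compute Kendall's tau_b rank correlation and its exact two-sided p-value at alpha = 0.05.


Step 1: Enumerate the 21 unordered pairs (i,j) with i<j and classify each by sign(x_j-x_i) * sign(y_j-y_i).
  (1,2):dx=+3,dy=+6->C; (1,3):dx=+1,dy=+1->C; (1,4):dx=+2,dy=+3->C; (1,5):dx=+4,dy=+9->C
  (1,6):dx=-3,dy=-3->C; (1,7):dx=+6,dy=+8->C; (2,3):dx=-2,dy=-5->C; (2,4):dx=-1,dy=-3->C
  (2,5):dx=+1,dy=+3->C; (2,6):dx=-6,dy=-9->C; (2,7):dx=+3,dy=+2->C; (3,4):dx=+1,dy=+2->C
  (3,5):dx=+3,dy=+8->C; (3,6):dx=-4,dy=-4->C; (3,7):dx=+5,dy=+7->C; (4,5):dx=+2,dy=+6->C
  (4,6):dx=-5,dy=-6->C; (4,7):dx=+4,dy=+5->C; (5,6):dx=-7,dy=-12->C; (5,7):dx=+2,dy=-1->D
  (6,7):dx=+9,dy=+11->C
Step 2: C = 20, D = 1, total pairs = 21.
Step 3: tau = (C - D)/(n(n-1)/2) = (20 - 1)/21 = 0.904762.
Step 4: Exact two-sided p-value (enumerate n! = 5040 permutations of y under H0): p = 0.002778.
Step 5: alpha = 0.05. reject H0.

tau_b = 0.9048 (C=20, D=1), p = 0.002778, reject H0.


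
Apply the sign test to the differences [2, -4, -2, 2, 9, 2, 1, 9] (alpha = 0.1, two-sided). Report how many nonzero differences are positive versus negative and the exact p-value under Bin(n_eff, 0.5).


Step 1: Discard zero differences. Original n = 8; n_eff = number of nonzero differences = 8.
Nonzero differences (with sign): +2, -4, -2, +2, +9, +2, +1, +9
Step 2: Count signs: positive = 6, negative = 2.
Step 3: Under H0: P(positive) = 0.5, so the number of positives S ~ Bin(8, 0.5).
Step 4: Two-sided exact p-value = sum of Bin(8,0.5) probabilities at or below the observed probability = 0.289062.
Step 5: alpha = 0.1. fail to reject H0.

n_eff = 8, pos = 6, neg = 2, p = 0.289062, fail to reject H0.


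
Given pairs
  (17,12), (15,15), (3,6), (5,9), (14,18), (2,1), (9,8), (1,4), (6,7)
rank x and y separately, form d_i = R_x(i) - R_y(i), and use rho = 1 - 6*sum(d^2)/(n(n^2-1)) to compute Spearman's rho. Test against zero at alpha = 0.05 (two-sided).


Step 1: Rank x and y separately (midranks; no ties here).
rank(x): 17->9, 15->8, 3->3, 5->4, 14->7, 2->2, 9->6, 1->1, 6->5
rank(y): 12->7, 15->8, 6->3, 9->6, 18->9, 1->1, 8->5, 4->2, 7->4
Step 2: d_i = R_x(i) - R_y(i); compute d_i^2.
  (9-7)^2=4, (8-8)^2=0, (3-3)^2=0, (4-6)^2=4, (7-9)^2=4, (2-1)^2=1, (6-5)^2=1, (1-2)^2=1, (5-4)^2=1
sum(d^2) = 16.
Step 3: rho = 1 - 6*16 / (9*(9^2 - 1)) = 1 - 96/720 = 0.866667.
Step 4: Under H0, t = rho * sqrt((n-2)/(1-rho^2)) = 4.5962 ~ t(7).
Step 5: Two-sided p-value from the t-distribution with 7 df = 0.002495.
Step 6: alpha = 0.05. reject H0.

rho = 0.8667, p = 0.002495, reject H0 at alpha = 0.05.


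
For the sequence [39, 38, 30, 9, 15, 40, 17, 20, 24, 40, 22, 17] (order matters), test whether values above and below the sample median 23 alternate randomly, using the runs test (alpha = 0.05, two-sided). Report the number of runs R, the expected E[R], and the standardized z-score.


Step 1: Compute median = 23; label A = above, B = below.
Labels in order: AAABBABBAABB  (n_A = 6, n_B = 6)
Step 2: Count runs R = 6.
Step 3: Under H0 (random ordering), E[R] = 2*n_A*n_B/(n_A+n_B) + 1 = 2*6*6/12 + 1 = 7.0000.
        Var[R] = 2*n_A*n_B*(2*n_A*n_B - n_A - n_B) / ((n_A+n_B)^2 * (n_A+n_B-1)) = 4320/1584 = 2.7273.
        SD[R] = 1.6514.
Step 4: Continuity-corrected z = (R + 0.5 - E[R]) / SD[R] = (6 + 0.5 - 7.0000) / 1.6514 = -0.3028.
Step 5: Two-sided p-value via normal approximation = 2*(1 - Phi(|z|)) = 0.762069.
Step 6: alpha = 0.05. fail to reject H0.

R = 6, z = -0.3028, p = 0.762069, fail to reject H0.


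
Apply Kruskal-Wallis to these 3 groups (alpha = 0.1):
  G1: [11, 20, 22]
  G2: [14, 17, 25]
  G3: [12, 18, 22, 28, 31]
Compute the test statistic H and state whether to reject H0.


Step 1: Combine all N = 11 observations and assign midranks.
sorted (value, group, rank): (11,G1,1), (12,G3,2), (14,G2,3), (17,G2,4), (18,G3,5), (20,G1,6), (22,G1,7.5), (22,G3,7.5), (25,G2,9), (28,G3,10), (31,G3,11)
Step 2: Sum ranks within each group.
R_1 = 14.5 (n_1 = 3)
R_2 = 16 (n_2 = 3)
R_3 = 35.5 (n_3 = 5)
Step 3: H = 12/(N(N+1)) * sum(R_i^2/n_i) - 3(N+1)
     = 12/(11*12) * (14.5^2/3 + 16^2/3 + 35.5^2/5) - 3*12
     = 0.090909 * 407.467 - 36
     = 1.042424.
Step 4: Ties present; correction factor C = 1 - 6/(11^3 - 11) = 0.995455. Corrected H = 1.042424 / 0.995455 = 1.047184.
Step 5: Under H0, H ~ chi^2(2); p-value = 0.592389.
Step 6: alpha = 0.1. fail to reject H0.

H = 1.0472, df = 2, p = 0.592389, fail to reject H0.


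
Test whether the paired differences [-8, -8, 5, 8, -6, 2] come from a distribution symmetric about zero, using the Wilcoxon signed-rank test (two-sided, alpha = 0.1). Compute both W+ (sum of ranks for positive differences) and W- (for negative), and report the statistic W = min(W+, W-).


Step 1: Drop any zero differences (none here) and take |d_i|.
|d| = [8, 8, 5, 8, 6, 2]
Step 2: Midrank |d_i| (ties get averaged ranks).
ranks: |8|->5, |8|->5, |5|->2, |8|->5, |6|->3, |2|->1
Step 3: Attach original signs; sum ranks with positive sign and with negative sign.
W+ = 2 + 5 + 1 = 8
W- = 5 + 5 + 3 = 13
(Check: W+ + W- = 21 should equal n(n+1)/2 = 21.)
Step 4: Test statistic W = min(W+, W-) = 8.
Step 5: Ties in |d|, so use the tie-corrected normal approximation.
        E[W] = n(n+1)/4 = 6*7/4 = 10.5.
        Tie groups: |d|=8 (t=3); sum(t^3 - t) = 24.
        Var[W] = n(n+1)(2n+1)/24 - sum(t^3-t)/48 = 546/24 - 24/48 = 22.25.
        z = (W - E[W]) / sqrt(Var[W]) = (8 - 10.5) / 4.7170 = -0.5300.
        Two-sided p = 2*Phi(z) = 0.596113.
Step 6: alpha = 0.1. fail to reject H0.

W+ = 8, W- = 13, W = min = 8, p = 0.596113, fail to reject H0.


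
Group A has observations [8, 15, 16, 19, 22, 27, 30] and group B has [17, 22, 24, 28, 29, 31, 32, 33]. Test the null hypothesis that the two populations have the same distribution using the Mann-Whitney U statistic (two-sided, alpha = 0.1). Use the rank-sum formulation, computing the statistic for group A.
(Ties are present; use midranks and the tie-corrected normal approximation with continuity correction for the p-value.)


Step 1: Combine and sort all 15 observations; assign midranks.
sorted (value, group): (8,X), (15,X), (16,X), (17,Y), (19,X), (22,X), (22,Y), (24,Y), (27,X), (28,Y), (29,Y), (30,X), (31,Y), (32,Y), (33,Y)
ranks: 8->1, 15->2, 16->3, 17->4, 19->5, 22->6.5, 22->6.5, 24->8, 27->9, 28->10, 29->11, 30->12, 31->13, 32->14, 33->15
Step 2: Rank sum for X: R1 = 1 + 2 + 3 + 5 + 6.5 + 9 + 12 = 38.5.
Step 3: U_X = R1 - n1(n1+1)/2 = 38.5 - 7*8/2 = 38.5 - 28 = 10.5.
       U_Y = n1*n2 - U_X = 56 - 10.5 = 45.5.
Step 4: Ties are present, so use the tie-corrected normal approximation (with continuity correction) for the p-value.
Step 5: p-value = 0.048939; compare to alpha = 0.1. reject H0.

U_X = 10.5, p = 0.048939, reject H0 at alpha = 0.1.


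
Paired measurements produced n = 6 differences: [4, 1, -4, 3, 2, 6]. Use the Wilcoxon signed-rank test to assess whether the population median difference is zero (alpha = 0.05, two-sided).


Step 1: Drop any zero differences (none here) and take |d_i|.
|d| = [4, 1, 4, 3, 2, 6]
Step 2: Midrank |d_i| (ties get averaged ranks).
ranks: |4|->4.5, |1|->1, |4|->4.5, |3|->3, |2|->2, |6|->6
Step 3: Attach original signs; sum ranks with positive sign and with negative sign.
W+ = 4.5 + 1 + 3 + 2 + 6 = 16.5
W- = 4.5 = 4.5
(Check: W+ + W- = 21 should equal n(n+1)/2 = 21.)
Step 4: Test statistic W = min(W+, W-) = 4.5.
Step 5: Ties in |d|, so use the tie-corrected normal approximation.
        E[W] = n(n+1)/4 = 6*7/4 = 10.5.
        Tie groups: |d|=4 (t=2); sum(t^3 - t) = 6.
        Var[W] = n(n+1)(2n+1)/24 - sum(t^3-t)/48 = 546/24 - 6/48 = 22.625.
        z = (W - E[W]) / sqrt(Var[W]) = (4.5 - 10.5) / 4.7566 = -1.2614.
        Two-sided p = 2*Phi(z) = 0.207160.
Step 6: alpha = 0.05. fail to reject H0.

W+ = 16.5, W- = 4.5, W = min = 4.5, p = 0.207160, fail to reject H0.


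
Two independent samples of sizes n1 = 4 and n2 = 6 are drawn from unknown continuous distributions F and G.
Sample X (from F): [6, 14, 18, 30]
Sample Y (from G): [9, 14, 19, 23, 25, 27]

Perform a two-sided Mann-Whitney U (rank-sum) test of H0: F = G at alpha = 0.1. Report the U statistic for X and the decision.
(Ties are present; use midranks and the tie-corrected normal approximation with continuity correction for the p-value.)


Step 1: Combine and sort all 10 observations; assign midranks.
sorted (value, group): (6,X), (9,Y), (14,X), (14,Y), (18,X), (19,Y), (23,Y), (25,Y), (27,Y), (30,X)
ranks: 6->1, 9->2, 14->3.5, 14->3.5, 18->5, 19->6, 23->7, 25->8, 27->9, 30->10
Step 2: Rank sum for X: R1 = 1 + 3.5 + 5 + 10 = 19.5.
Step 3: U_X = R1 - n1(n1+1)/2 = 19.5 - 4*5/2 = 19.5 - 10 = 9.5.
       U_Y = n1*n2 - U_X = 24 - 9.5 = 14.5.
Step 4: Ties are present, so use the tie-corrected normal approximation (with continuity correction) for the p-value.
Step 5: p-value = 0.668870; compare to alpha = 0.1. fail to reject H0.

U_X = 9.5, p = 0.668870, fail to reject H0 at alpha = 0.1.


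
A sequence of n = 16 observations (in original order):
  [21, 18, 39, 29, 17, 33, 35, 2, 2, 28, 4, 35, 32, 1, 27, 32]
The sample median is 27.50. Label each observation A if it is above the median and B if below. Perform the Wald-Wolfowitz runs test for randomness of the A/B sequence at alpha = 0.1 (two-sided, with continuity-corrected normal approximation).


Step 1: Compute median = 27.50; label A = above, B = below.
Labels in order: BBAABAABBABAABBA  (n_A = 8, n_B = 8)
Step 2: Count runs R = 10.
Step 3: Under H0 (random ordering), E[R] = 2*n_A*n_B/(n_A+n_B) + 1 = 2*8*8/16 + 1 = 9.0000.
        Var[R] = 2*n_A*n_B*(2*n_A*n_B - n_A - n_B) / ((n_A+n_B)^2 * (n_A+n_B-1)) = 14336/3840 = 3.7333.
        SD[R] = 1.9322.
Step 4: Continuity-corrected z = (R - 0.5 - E[R]) / SD[R] = (10 - 0.5 - 9.0000) / 1.9322 = 0.2588.
Step 5: Two-sided p-value via normal approximation = 2*(1 - Phi(|z|)) = 0.795809.
Step 6: alpha = 0.1. fail to reject H0.

R = 10, z = 0.2588, p = 0.795809, fail to reject H0.


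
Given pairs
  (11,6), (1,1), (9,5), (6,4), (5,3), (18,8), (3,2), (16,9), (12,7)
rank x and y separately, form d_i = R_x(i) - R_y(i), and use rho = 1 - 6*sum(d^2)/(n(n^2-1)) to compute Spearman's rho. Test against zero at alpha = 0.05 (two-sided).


Step 1: Rank x and y separately (midranks; no ties here).
rank(x): 11->6, 1->1, 9->5, 6->4, 5->3, 18->9, 3->2, 16->8, 12->7
rank(y): 6->6, 1->1, 5->5, 4->4, 3->3, 8->8, 2->2, 9->9, 7->7
Step 2: d_i = R_x(i) - R_y(i); compute d_i^2.
  (6-6)^2=0, (1-1)^2=0, (5-5)^2=0, (4-4)^2=0, (3-3)^2=0, (9-8)^2=1, (2-2)^2=0, (8-9)^2=1, (7-7)^2=0
sum(d^2) = 2.
Step 3: rho = 1 - 6*2 / (9*(9^2 - 1)) = 1 - 12/720 = 0.983333.
Step 4: Under H0, t = rho * sqrt((n-2)/(1-rho^2)) = 14.3096 ~ t(7).
Step 5: Two-sided p-value from the t-distribution with 7 df = 0.000002.
Step 6: alpha = 0.05. reject H0.

rho = 0.9833, p = 0.000002, reject H0 at alpha = 0.05.


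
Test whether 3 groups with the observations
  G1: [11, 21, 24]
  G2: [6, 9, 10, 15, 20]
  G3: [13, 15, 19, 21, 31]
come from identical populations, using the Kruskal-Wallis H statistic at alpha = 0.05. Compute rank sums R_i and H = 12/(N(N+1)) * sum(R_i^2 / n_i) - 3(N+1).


Step 1: Combine all N = 13 observations and assign midranks.
sorted (value, group, rank): (6,G2,1), (9,G2,2), (10,G2,3), (11,G1,4), (13,G3,5), (15,G2,6.5), (15,G3,6.5), (19,G3,8), (20,G2,9), (21,G1,10.5), (21,G3,10.5), (24,G1,12), (31,G3,13)
Step 2: Sum ranks within each group.
R_1 = 26.5 (n_1 = 3)
R_2 = 21.5 (n_2 = 5)
R_3 = 43 (n_3 = 5)
Step 3: H = 12/(N(N+1)) * sum(R_i^2/n_i) - 3(N+1)
     = 12/(13*14) * (26.5^2/3 + 21.5^2/5 + 43^2/5) - 3*14
     = 0.065934 * 696.333 - 42
     = 3.912088.
Step 4: Ties present; correction factor C = 1 - 12/(13^3 - 13) = 0.994505. Corrected H = 3.912088 / 0.994505 = 3.933702.
Step 5: Under H0, H ~ chi^2(2); p-value = 0.139897.
Step 6: alpha = 0.05. fail to reject H0.

H = 3.9337, df = 2, p = 0.139897, fail to reject H0.


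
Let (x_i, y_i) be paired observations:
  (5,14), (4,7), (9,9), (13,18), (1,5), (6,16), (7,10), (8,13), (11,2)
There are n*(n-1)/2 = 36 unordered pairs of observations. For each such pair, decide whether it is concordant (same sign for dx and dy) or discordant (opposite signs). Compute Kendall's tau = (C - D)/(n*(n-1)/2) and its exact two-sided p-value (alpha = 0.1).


Step 1: Enumerate the 36 unordered pairs (i,j) with i<j and classify each by sign(x_j-x_i) * sign(y_j-y_i).
  (1,2):dx=-1,dy=-7->C; (1,3):dx=+4,dy=-5->D; (1,4):dx=+8,dy=+4->C; (1,5):dx=-4,dy=-9->C
  (1,6):dx=+1,dy=+2->C; (1,7):dx=+2,dy=-4->D; (1,8):dx=+3,dy=-1->D; (1,9):dx=+6,dy=-12->D
  (2,3):dx=+5,dy=+2->C; (2,4):dx=+9,dy=+11->C; (2,5):dx=-3,dy=-2->C; (2,6):dx=+2,dy=+9->C
  (2,7):dx=+3,dy=+3->C; (2,8):dx=+4,dy=+6->C; (2,9):dx=+7,dy=-5->D; (3,4):dx=+4,dy=+9->C
  (3,5):dx=-8,dy=-4->C; (3,6):dx=-3,dy=+7->D; (3,7):dx=-2,dy=+1->D; (3,8):dx=-1,dy=+4->D
  (3,9):dx=+2,dy=-7->D; (4,5):dx=-12,dy=-13->C; (4,6):dx=-7,dy=-2->C; (4,7):dx=-6,dy=-8->C
  (4,8):dx=-5,dy=-5->C; (4,9):dx=-2,dy=-16->C; (5,6):dx=+5,dy=+11->C; (5,7):dx=+6,dy=+5->C
  (5,8):dx=+7,dy=+8->C; (5,9):dx=+10,dy=-3->D; (6,7):dx=+1,dy=-6->D; (6,8):dx=+2,dy=-3->D
  (6,9):dx=+5,dy=-14->D; (7,8):dx=+1,dy=+3->C; (7,9):dx=+4,dy=-8->D; (8,9):dx=+3,dy=-11->D
Step 2: C = 21, D = 15, total pairs = 36.
Step 3: tau = (C - D)/(n(n-1)/2) = (21 - 15)/36 = 0.166667.
Step 4: Exact two-sided p-value (enumerate n! = 362880 permutations of y under H0): p = 0.612202.
Step 5: alpha = 0.1. fail to reject H0.

tau_b = 0.1667 (C=21, D=15), p = 0.612202, fail to reject H0.


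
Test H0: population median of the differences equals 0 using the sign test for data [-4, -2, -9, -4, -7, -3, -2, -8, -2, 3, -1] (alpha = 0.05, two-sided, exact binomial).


Step 1: Discard zero differences. Original n = 11; n_eff = number of nonzero differences = 11.
Nonzero differences (with sign): -4, -2, -9, -4, -7, -3, -2, -8, -2, +3, -1
Step 2: Count signs: positive = 1, negative = 10.
Step 3: Under H0: P(positive) = 0.5, so the number of positives S ~ Bin(11, 0.5).
Step 4: Two-sided exact p-value = sum of Bin(11,0.5) probabilities at or below the observed probability = 0.011719.
Step 5: alpha = 0.05. reject H0.

n_eff = 11, pos = 1, neg = 10, p = 0.011719, reject H0.


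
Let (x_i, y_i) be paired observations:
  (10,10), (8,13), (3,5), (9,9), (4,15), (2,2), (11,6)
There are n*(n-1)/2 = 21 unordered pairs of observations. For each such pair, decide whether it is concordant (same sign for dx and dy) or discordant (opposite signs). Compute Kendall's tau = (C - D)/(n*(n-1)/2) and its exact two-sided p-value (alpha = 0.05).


Step 1: Enumerate the 21 unordered pairs (i,j) with i<j and classify each by sign(x_j-x_i) * sign(y_j-y_i).
  (1,2):dx=-2,dy=+3->D; (1,3):dx=-7,dy=-5->C; (1,4):dx=-1,dy=-1->C; (1,5):dx=-6,dy=+5->D
  (1,6):dx=-8,dy=-8->C; (1,7):dx=+1,dy=-4->D; (2,3):dx=-5,dy=-8->C; (2,4):dx=+1,dy=-4->D
  (2,5):dx=-4,dy=+2->D; (2,6):dx=-6,dy=-11->C; (2,7):dx=+3,dy=-7->D; (3,4):dx=+6,dy=+4->C
  (3,5):dx=+1,dy=+10->C; (3,6):dx=-1,dy=-3->C; (3,7):dx=+8,dy=+1->C; (4,5):dx=-5,dy=+6->D
  (4,6):dx=-7,dy=-7->C; (4,7):dx=+2,dy=-3->D; (5,6):dx=-2,dy=-13->C; (5,7):dx=+7,dy=-9->D
  (6,7):dx=+9,dy=+4->C
Step 2: C = 12, D = 9, total pairs = 21.
Step 3: tau = (C - D)/(n(n-1)/2) = (12 - 9)/21 = 0.142857.
Step 4: Exact two-sided p-value (enumerate n! = 5040 permutations of y under H0): p = 0.772619.
Step 5: alpha = 0.05. fail to reject H0.

tau_b = 0.1429 (C=12, D=9), p = 0.772619, fail to reject H0.


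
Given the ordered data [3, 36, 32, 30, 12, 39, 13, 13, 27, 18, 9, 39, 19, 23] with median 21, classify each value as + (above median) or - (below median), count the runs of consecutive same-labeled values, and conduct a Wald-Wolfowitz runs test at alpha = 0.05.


Step 1: Compute median = 21; label A = above, B = below.
Labels in order: BAAABABBABBABA  (n_A = 7, n_B = 7)
Step 2: Count runs R = 10.
Step 3: Under H0 (random ordering), E[R] = 2*n_A*n_B/(n_A+n_B) + 1 = 2*7*7/14 + 1 = 8.0000.
        Var[R] = 2*n_A*n_B*(2*n_A*n_B - n_A - n_B) / ((n_A+n_B)^2 * (n_A+n_B-1)) = 8232/2548 = 3.2308.
        SD[R] = 1.7974.
Step 4: Continuity-corrected z = (R - 0.5 - E[R]) / SD[R] = (10 - 0.5 - 8.0000) / 1.7974 = 0.8345.
Step 5: Two-sided p-value via normal approximation = 2*(1 - Phi(|z|)) = 0.403986.
Step 6: alpha = 0.05. fail to reject H0.

R = 10, z = 0.8345, p = 0.403986, fail to reject H0.


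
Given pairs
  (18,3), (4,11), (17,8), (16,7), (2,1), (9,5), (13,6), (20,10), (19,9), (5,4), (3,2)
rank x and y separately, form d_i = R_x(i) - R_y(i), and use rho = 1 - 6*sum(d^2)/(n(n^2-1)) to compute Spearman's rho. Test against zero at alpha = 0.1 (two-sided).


Step 1: Rank x and y separately (midranks; no ties here).
rank(x): 18->9, 4->3, 17->8, 16->7, 2->1, 9->5, 13->6, 20->11, 19->10, 5->4, 3->2
rank(y): 3->3, 11->11, 8->8, 7->7, 1->1, 5->5, 6->6, 10->10, 9->9, 4->4, 2->2
Step 2: d_i = R_x(i) - R_y(i); compute d_i^2.
  (9-3)^2=36, (3-11)^2=64, (8-8)^2=0, (7-7)^2=0, (1-1)^2=0, (5-5)^2=0, (6-6)^2=0, (11-10)^2=1, (10-9)^2=1, (4-4)^2=0, (2-2)^2=0
sum(d^2) = 102.
Step 3: rho = 1 - 6*102 / (11*(11^2 - 1)) = 1 - 612/1320 = 0.536364.
Step 4: Under H0, t = rho * sqrt((n-2)/(1-rho^2)) = 1.9065 ~ t(9).
Step 5: Two-sided p-value from the t-distribution with 9 df = 0.088953.
Step 6: alpha = 0.1. reject H0.

rho = 0.5364, p = 0.088953, reject H0 at alpha = 0.1.


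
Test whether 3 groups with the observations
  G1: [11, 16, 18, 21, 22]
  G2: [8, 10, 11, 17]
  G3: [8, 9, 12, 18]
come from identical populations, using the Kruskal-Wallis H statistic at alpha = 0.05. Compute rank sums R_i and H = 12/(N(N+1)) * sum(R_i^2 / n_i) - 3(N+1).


Step 1: Combine all N = 13 observations and assign midranks.
sorted (value, group, rank): (8,G2,1.5), (8,G3,1.5), (9,G3,3), (10,G2,4), (11,G1,5.5), (11,G2,5.5), (12,G3,7), (16,G1,8), (17,G2,9), (18,G1,10.5), (18,G3,10.5), (21,G1,12), (22,G1,13)
Step 2: Sum ranks within each group.
R_1 = 49 (n_1 = 5)
R_2 = 20 (n_2 = 4)
R_3 = 22 (n_3 = 4)
Step 3: H = 12/(N(N+1)) * sum(R_i^2/n_i) - 3(N+1)
     = 12/(13*14) * (49^2/5 + 20^2/4 + 22^2/4) - 3*14
     = 0.065934 * 701.2 - 42
     = 4.232967.
Step 4: Ties present; correction factor C = 1 - 18/(13^3 - 13) = 0.991758. Corrected H = 4.232967 / 0.991758 = 4.268144.
Step 5: Under H0, H ~ chi^2(2); p-value = 0.118354.
Step 6: alpha = 0.05. fail to reject H0.

H = 4.2681, df = 2, p = 0.118354, fail to reject H0.


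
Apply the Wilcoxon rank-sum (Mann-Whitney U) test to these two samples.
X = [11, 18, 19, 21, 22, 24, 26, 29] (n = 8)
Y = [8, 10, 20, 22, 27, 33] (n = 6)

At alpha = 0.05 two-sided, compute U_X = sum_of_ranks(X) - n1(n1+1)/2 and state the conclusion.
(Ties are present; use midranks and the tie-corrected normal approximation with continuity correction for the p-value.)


Step 1: Combine and sort all 14 observations; assign midranks.
sorted (value, group): (8,Y), (10,Y), (11,X), (18,X), (19,X), (20,Y), (21,X), (22,X), (22,Y), (24,X), (26,X), (27,Y), (29,X), (33,Y)
ranks: 8->1, 10->2, 11->3, 18->4, 19->5, 20->6, 21->7, 22->8.5, 22->8.5, 24->10, 26->11, 27->12, 29->13, 33->14
Step 2: Rank sum for X: R1 = 3 + 4 + 5 + 7 + 8.5 + 10 + 11 + 13 = 61.5.
Step 3: U_X = R1 - n1(n1+1)/2 = 61.5 - 8*9/2 = 61.5 - 36 = 25.5.
       U_Y = n1*n2 - U_X = 48 - 25.5 = 22.5.
Step 4: Ties are present, so use the tie-corrected normal approximation (with continuity correction) for the p-value.
Step 5: p-value = 0.897167; compare to alpha = 0.05. fail to reject H0.

U_X = 25.5, p = 0.897167, fail to reject H0 at alpha = 0.05.


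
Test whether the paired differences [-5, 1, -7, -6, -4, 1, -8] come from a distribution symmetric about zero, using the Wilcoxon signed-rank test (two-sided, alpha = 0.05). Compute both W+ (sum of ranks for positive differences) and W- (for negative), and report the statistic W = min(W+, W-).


Step 1: Drop any zero differences (none here) and take |d_i|.
|d| = [5, 1, 7, 6, 4, 1, 8]
Step 2: Midrank |d_i| (ties get averaged ranks).
ranks: |5|->4, |1|->1.5, |7|->6, |6|->5, |4|->3, |1|->1.5, |8|->7
Step 3: Attach original signs; sum ranks with positive sign and with negative sign.
W+ = 1.5 + 1.5 = 3
W- = 4 + 6 + 5 + 3 + 7 = 25
(Check: W+ + W- = 28 should equal n(n+1)/2 = 28.)
Step 4: Test statistic W = min(W+, W-) = 3.
Step 5: Ties in |d|, so use the tie-corrected normal approximation.
        E[W] = n(n+1)/4 = 7*8/4 = 14.
        Tie groups: |d|=1 (t=2); sum(t^3 - t) = 6.
        Var[W] = n(n+1)(2n+1)/24 - sum(t^3-t)/48 = 840/24 - 6/48 = 34.875.
        z = (W - E[W]) / sqrt(Var[W]) = (3 - 14) / 5.9055 = -1.8627.
        Two-sided p = 2*Phi(z) = 0.062509.
Step 6: alpha = 0.05. fail to reject H0.

W+ = 3, W- = 25, W = min = 3, p = 0.062509, fail to reject H0.


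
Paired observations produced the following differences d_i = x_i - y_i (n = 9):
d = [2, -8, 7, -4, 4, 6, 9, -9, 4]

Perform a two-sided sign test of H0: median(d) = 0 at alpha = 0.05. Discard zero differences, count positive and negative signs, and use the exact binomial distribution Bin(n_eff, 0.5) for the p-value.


Step 1: Discard zero differences. Original n = 9; n_eff = number of nonzero differences = 9.
Nonzero differences (with sign): +2, -8, +7, -4, +4, +6, +9, -9, +4
Step 2: Count signs: positive = 6, negative = 3.
Step 3: Under H0: P(positive) = 0.5, so the number of positives S ~ Bin(9, 0.5).
Step 4: Two-sided exact p-value = sum of Bin(9,0.5) probabilities at or below the observed probability = 0.507812.
Step 5: alpha = 0.05. fail to reject H0.

n_eff = 9, pos = 6, neg = 3, p = 0.507812, fail to reject H0.


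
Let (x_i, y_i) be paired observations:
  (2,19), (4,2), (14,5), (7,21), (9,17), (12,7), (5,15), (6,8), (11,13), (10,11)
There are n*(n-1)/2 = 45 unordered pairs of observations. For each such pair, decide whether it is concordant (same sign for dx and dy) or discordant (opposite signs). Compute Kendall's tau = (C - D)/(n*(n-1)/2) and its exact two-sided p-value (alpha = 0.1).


Step 1: Enumerate the 45 unordered pairs (i,j) with i<j and classify each by sign(x_j-x_i) * sign(y_j-y_i).
  (1,2):dx=+2,dy=-17->D; (1,3):dx=+12,dy=-14->D; (1,4):dx=+5,dy=+2->C; (1,5):dx=+7,dy=-2->D
  (1,6):dx=+10,dy=-12->D; (1,7):dx=+3,dy=-4->D; (1,8):dx=+4,dy=-11->D; (1,9):dx=+9,dy=-6->D
  (1,10):dx=+8,dy=-8->D; (2,3):dx=+10,dy=+3->C; (2,4):dx=+3,dy=+19->C; (2,5):dx=+5,dy=+15->C
  (2,6):dx=+8,dy=+5->C; (2,7):dx=+1,dy=+13->C; (2,8):dx=+2,dy=+6->C; (2,9):dx=+7,dy=+11->C
  (2,10):dx=+6,dy=+9->C; (3,4):dx=-7,dy=+16->D; (3,5):dx=-5,dy=+12->D; (3,6):dx=-2,dy=+2->D
  (3,7):dx=-9,dy=+10->D; (3,8):dx=-8,dy=+3->D; (3,9):dx=-3,dy=+8->D; (3,10):dx=-4,dy=+6->D
  (4,5):dx=+2,dy=-4->D; (4,6):dx=+5,dy=-14->D; (4,7):dx=-2,dy=-6->C; (4,8):dx=-1,dy=-13->C
  (4,9):dx=+4,dy=-8->D; (4,10):dx=+3,dy=-10->D; (5,6):dx=+3,dy=-10->D; (5,7):dx=-4,dy=-2->C
  (5,8):dx=-3,dy=-9->C; (5,9):dx=+2,dy=-4->D; (5,10):dx=+1,dy=-6->D; (6,7):dx=-7,dy=+8->D
  (6,8):dx=-6,dy=+1->D; (6,9):dx=-1,dy=+6->D; (6,10):dx=-2,dy=+4->D; (7,8):dx=+1,dy=-7->D
  (7,9):dx=+6,dy=-2->D; (7,10):dx=+5,dy=-4->D; (8,9):dx=+5,dy=+5->C; (8,10):dx=+4,dy=+3->C
  (9,10):dx=-1,dy=-2->C
Step 2: C = 16, D = 29, total pairs = 45.
Step 3: tau = (C - D)/(n(n-1)/2) = (16 - 29)/45 = -0.288889.
Step 4: Exact two-sided p-value (enumerate n! = 3628800 permutations of y under H0): p = 0.291248.
Step 5: alpha = 0.1. fail to reject H0.

tau_b = -0.2889 (C=16, D=29), p = 0.291248, fail to reject H0.


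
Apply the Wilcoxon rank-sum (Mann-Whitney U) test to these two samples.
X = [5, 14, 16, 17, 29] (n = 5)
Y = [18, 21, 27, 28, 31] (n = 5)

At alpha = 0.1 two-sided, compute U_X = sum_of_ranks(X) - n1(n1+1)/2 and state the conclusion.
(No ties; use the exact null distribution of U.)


Step 1: Combine and sort all 10 observations; assign midranks.
sorted (value, group): (5,X), (14,X), (16,X), (17,X), (18,Y), (21,Y), (27,Y), (28,Y), (29,X), (31,Y)
ranks: 5->1, 14->2, 16->3, 17->4, 18->5, 21->6, 27->7, 28->8, 29->9, 31->10
Step 2: Rank sum for X: R1 = 1 + 2 + 3 + 4 + 9 = 19.
Step 3: U_X = R1 - n1(n1+1)/2 = 19 - 5*6/2 = 19 - 15 = 4.
       U_Y = n1*n2 - U_X = 25 - 4 = 21.
Step 4: No ties, so the exact null distribution of U (based on enumerating the C(10,5) = 252 equally likely rank assignments) gives the two-sided p-value.
Step 5: p-value = 0.095238; compare to alpha = 0.1. reject H0.

U_X = 4, p = 0.095238, reject H0 at alpha = 0.1.


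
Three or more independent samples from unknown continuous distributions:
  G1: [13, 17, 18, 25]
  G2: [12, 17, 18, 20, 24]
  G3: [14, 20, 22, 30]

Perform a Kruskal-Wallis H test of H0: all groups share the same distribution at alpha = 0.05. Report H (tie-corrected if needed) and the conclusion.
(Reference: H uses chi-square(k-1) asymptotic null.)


Step 1: Combine all N = 13 observations and assign midranks.
sorted (value, group, rank): (12,G2,1), (13,G1,2), (14,G3,3), (17,G1,4.5), (17,G2,4.5), (18,G1,6.5), (18,G2,6.5), (20,G2,8.5), (20,G3,8.5), (22,G3,10), (24,G2,11), (25,G1,12), (30,G3,13)
Step 2: Sum ranks within each group.
R_1 = 25 (n_1 = 4)
R_2 = 31.5 (n_2 = 5)
R_3 = 34.5 (n_3 = 4)
Step 3: H = 12/(N(N+1)) * sum(R_i^2/n_i) - 3(N+1)
     = 12/(13*14) * (25^2/4 + 31.5^2/5 + 34.5^2/4) - 3*14
     = 0.065934 * 652.263 - 42
     = 1.006319.
Step 4: Ties present; correction factor C = 1 - 18/(13^3 - 13) = 0.991758. Corrected H = 1.006319 / 0.991758 = 1.014681.
Step 5: Under H0, H ~ chi^2(2); p-value = 0.602095.
Step 6: alpha = 0.05. fail to reject H0.

H = 1.0147, df = 2, p = 0.602095, fail to reject H0.


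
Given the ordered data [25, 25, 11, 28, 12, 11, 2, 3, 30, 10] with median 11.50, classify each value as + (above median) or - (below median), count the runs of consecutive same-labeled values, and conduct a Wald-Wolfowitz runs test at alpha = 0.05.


Step 1: Compute median = 11.50; label A = above, B = below.
Labels in order: AABAABBBAB  (n_A = 5, n_B = 5)
Step 2: Count runs R = 6.
Step 3: Under H0 (random ordering), E[R] = 2*n_A*n_B/(n_A+n_B) + 1 = 2*5*5/10 + 1 = 6.0000.
        Var[R] = 2*n_A*n_B*(2*n_A*n_B - n_A - n_B) / ((n_A+n_B)^2 * (n_A+n_B-1)) = 2000/900 = 2.2222.
        SD[R] = 1.4907.
Step 4: R = E[R], so z = 0 with no continuity correction.
Step 5: Two-sided p-value via normal approximation = 2*(1 - Phi(|z|)) = 1.000000.
Step 6: alpha = 0.05. fail to reject H0.

R = 6, z = 0.0000, p = 1.000000, fail to reject H0.


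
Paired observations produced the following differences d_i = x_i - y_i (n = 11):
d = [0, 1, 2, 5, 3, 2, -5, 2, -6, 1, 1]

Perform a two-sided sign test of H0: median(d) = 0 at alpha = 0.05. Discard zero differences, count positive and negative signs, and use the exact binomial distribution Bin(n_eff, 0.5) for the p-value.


Step 1: Discard zero differences. Original n = 11; n_eff = number of nonzero differences = 10.
Nonzero differences (with sign): +1, +2, +5, +3, +2, -5, +2, -6, +1, +1
Step 2: Count signs: positive = 8, negative = 2.
Step 3: Under H0: P(positive) = 0.5, so the number of positives S ~ Bin(10, 0.5).
Step 4: Two-sided exact p-value = sum of Bin(10,0.5) probabilities at or below the observed probability = 0.109375.
Step 5: alpha = 0.05. fail to reject H0.

n_eff = 10, pos = 8, neg = 2, p = 0.109375, fail to reject H0.


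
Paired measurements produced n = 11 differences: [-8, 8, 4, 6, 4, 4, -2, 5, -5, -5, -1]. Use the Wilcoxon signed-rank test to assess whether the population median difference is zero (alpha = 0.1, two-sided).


Step 1: Drop any zero differences (none here) and take |d_i|.
|d| = [8, 8, 4, 6, 4, 4, 2, 5, 5, 5, 1]
Step 2: Midrank |d_i| (ties get averaged ranks).
ranks: |8|->10.5, |8|->10.5, |4|->4, |6|->9, |4|->4, |4|->4, |2|->2, |5|->7, |5|->7, |5|->7, |1|->1
Step 3: Attach original signs; sum ranks with positive sign and with negative sign.
W+ = 10.5 + 4 + 9 + 4 + 4 + 7 = 38.5
W- = 10.5 + 2 + 7 + 7 + 1 = 27.5
(Check: W+ + W- = 66 should equal n(n+1)/2 = 66.)
Step 4: Test statistic W = min(W+, W-) = 27.5.
Step 5: Ties in |d|, so use the tie-corrected normal approximation.
        E[W] = n(n+1)/4 = 11*12/4 = 33.
        Tie groups: |d|=4 (t=3), |d|=5 (t=3), |d|=8 (t=2); sum(t^3 - t) = 54.
        Var[W] = n(n+1)(2n+1)/24 - sum(t^3-t)/48 = 3036/24 - 54/48 = 125.375.
        z = (W - E[W]) / sqrt(Var[W]) = (27.5 - 33) / 11.1971 = -0.4912.
        Two-sided p = 2*Phi(z) = 0.623286.
Step 6: alpha = 0.1. fail to reject H0.

W+ = 38.5, W- = 27.5, W = min = 27.5, p = 0.623286, fail to reject H0.


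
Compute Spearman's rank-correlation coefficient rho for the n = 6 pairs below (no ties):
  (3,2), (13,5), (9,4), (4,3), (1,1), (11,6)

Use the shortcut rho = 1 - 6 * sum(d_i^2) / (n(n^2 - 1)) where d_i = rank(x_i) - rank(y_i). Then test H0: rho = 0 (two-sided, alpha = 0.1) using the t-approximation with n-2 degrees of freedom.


Step 1: Rank x and y separately (midranks; no ties here).
rank(x): 3->2, 13->6, 9->4, 4->3, 1->1, 11->5
rank(y): 2->2, 5->5, 4->4, 3->3, 1->1, 6->6
Step 2: d_i = R_x(i) - R_y(i); compute d_i^2.
  (2-2)^2=0, (6-5)^2=1, (4-4)^2=0, (3-3)^2=0, (1-1)^2=0, (5-6)^2=1
sum(d^2) = 2.
Step 3: rho = 1 - 6*2 / (6*(6^2 - 1)) = 1 - 12/210 = 0.942857.
Step 4: Under H0, t = rho * sqrt((n-2)/(1-rho^2)) = 5.6595 ~ t(4).
Step 5: Two-sided p-value from the t-distribution with 4 df = 0.004805.
Step 6: alpha = 0.1. reject H0.

rho = 0.9429, p = 0.004805, reject H0 at alpha = 0.1.


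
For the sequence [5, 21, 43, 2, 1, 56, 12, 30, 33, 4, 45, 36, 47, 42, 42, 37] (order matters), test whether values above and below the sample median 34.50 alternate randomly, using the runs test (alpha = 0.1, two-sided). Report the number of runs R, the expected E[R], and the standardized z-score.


Step 1: Compute median = 34.50; label A = above, B = below.
Labels in order: BBABBABBBBAAAAAA  (n_A = 8, n_B = 8)
Step 2: Count runs R = 6.
Step 3: Under H0 (random ordering), E[R] = 2*n_A*n_B/(n_A+n_B) + 1 = 2*8*8/16 + 1 = 9.0000.
        Var[R] = 2*n_A*n_B*(2*n_A*n_B - n_A - n_B) / ((n_A+n_B)^2 * (n_A+n_B-1)) = 14336/3840 = 3.7333.
        SD[R] = 1.9322.
Step 4: Continuity-corrected z = (R + 0.5 - E[R]) / SD[R] = (6 + 0.5 - 9.0000) / 1.9322 = -1.2939.
Step 5: Two-sided p-value via normal approximation = 2*(1 - Phi(|z|)) = 0.195709.
Step 6: alpha = 0.1. fail to reject H0.

R = 6, z = -1.2939, p = 0.195709, fail to reject H0.


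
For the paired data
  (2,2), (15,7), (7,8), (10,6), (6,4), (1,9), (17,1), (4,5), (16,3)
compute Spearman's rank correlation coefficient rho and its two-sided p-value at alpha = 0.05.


Step 1: Rank x and y separately (midranks; no ties here).
rank(x): 2->2, 15->7, 7->5, 10->6, 6->4, 1->1, 17->9, 4->3, 16->8
rank(y): 2->2, 7->7, 8->8, 6->6, 4->4, 9->9, 1->1, 5->5, 3->3
Step 2: d_i = R_x(i) - R_y(i); compute d_i^2.
  (2-2)^2=0, (7-7)^2=0, (5-8)^2=9, (6-6)^2=0, (4-4)^2=0, (1-9)^2=64, (9-1)^2=64, (3-5)^2=4, (8-3)^2=25
sum(d^2) = 166.
Step 3: rho = 1 - 6*166 / (9*(9^2 - 1)) = 1 - 996/720 = -0.383333.
Step 4: Under H0, t = rho * sqrt((n-2)/(1-rho^2)) = -1.0981 ~ t(7).
Step 5: Two-sided p-value from the t-distribution with 7 df = 0.308495.
Step 6: alpha = 0.05. fail to reject H0.

rho = -0.3833, p = 0.308495, fail to reject H0 at alpha = 0.05.


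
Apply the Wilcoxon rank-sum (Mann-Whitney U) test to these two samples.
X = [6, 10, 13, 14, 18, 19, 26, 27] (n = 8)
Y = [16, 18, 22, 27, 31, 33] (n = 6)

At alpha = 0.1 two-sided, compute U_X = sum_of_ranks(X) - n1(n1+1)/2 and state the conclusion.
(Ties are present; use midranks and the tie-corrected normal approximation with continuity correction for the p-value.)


Step 1: Combine and sort all 14 observations; assign midranks.
sorted (value, group): (6,X), (10,X), (13,X), (14,X), (16,Y), (18,X), (18,Y), (19,X), (22,Y), (26,X), (27,X), (27,Y), (31,Y), (33,Y)
ranks: 6->1, 10->2, 13->3, 14->4, 16->5, 18->6.5, 18->6.5, 19->8, 22->9, 26->10, 27->11.5, 27->11.5, 31->13, 33->14
Step 2: Rank sum for X: R1 = 1 + 2 + 3 + 4 + 6.5 + 8 + 10 + 11.5 = 46.
Step 3: U_X = R1 - n1(n1+1)/2 = 46 - 8*9/2 = 46 - 36 = 10.
       U_Y = n1*n2 - U_X = 48 - 10 = 38.
Step 4: Ties are present, so use the tie-corrected normal approximation (with continuity correction) for the p-value.
Step 5: p-value = 0.080692; compare to alpha = 0.1. reject H0.

U_X = 10, p = 0.080692, reject H0 at alpha = 0.1.


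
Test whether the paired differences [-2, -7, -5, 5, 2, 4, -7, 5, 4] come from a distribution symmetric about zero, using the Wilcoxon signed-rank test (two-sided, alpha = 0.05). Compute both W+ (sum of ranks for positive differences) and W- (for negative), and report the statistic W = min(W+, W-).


Step 1: Drop any zero differences (none here) and take |d_i|.
|d| = [2, 7, 5, 5, 2, 4, 7, 5, 4]
Step 2: Midrank |d_i| (ties get averaged ranks).
ranks: |2|->1.5, |7|->8.5, |5|->6, |5|->6, |2|->1.5, |4|->3.5, |7|->8.5, |5|->6, |4|->3.5
Step 3: Attach original signs; sum ranks with positive sign and with negative sign.
W+ = 6 + 1.5 + 3.5 + 6 + 3.5 = 20.5
W- = 1.5 + 8.5 + 6 + 8.5 = 24.5
(Check: W+ + W- = 45 should equal n(n+1)/2 = 45.)
Step 4: Test statistic W = min(W+, W-) = 20.5.
Step 5: Ties in |d|, so use the tie-corrected normal approximation.
        E[W] = n(n+1)/4 = 9*10/4 = 22.5.
        Tie groups: |d|=2 (t=2), |d|=4 (t=2), |d|=5 (t=3), |d|=7 (t=2); sum(t^3 - t) = 42.
        Var[W] = n(n+1)(2n+1)/24 - sum(t^3-t)/48 = 1710/24 - 42/48 = 70.375.
        z = (W - E[W]) / sqrt(Var[W]) = (20.5 - 22.5) / 8.3890 = -0.2384.
        Two-sided p = 2*Phi(z) = 0.811565.
Step 6: alpha = 0.05. fail to reject H0.

W+ = 20.5, W- = 24.5, W = min = 20.5, p = 0.811565, fail to reject H0.
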